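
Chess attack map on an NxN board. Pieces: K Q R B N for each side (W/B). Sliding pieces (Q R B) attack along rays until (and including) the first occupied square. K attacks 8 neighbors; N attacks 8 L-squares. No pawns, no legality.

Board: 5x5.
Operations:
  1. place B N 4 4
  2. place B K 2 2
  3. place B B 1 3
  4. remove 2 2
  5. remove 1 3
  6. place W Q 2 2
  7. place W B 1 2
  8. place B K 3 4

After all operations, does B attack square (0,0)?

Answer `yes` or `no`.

Op 1: place BN@(4,4)
Op 2: place BK@(2,2)
Op 3: place BB@(1,3)
Op 4: remove (2,2)
Op 5: remove (1,3)
Op 6: place WQ@(2,2)
Op 7: place WB@(1,2)
Op 8: place BK@(3,4)
Per-piece attacks for B:
  BK@(3,4): attacks (3,3) (4,4) (2,4) (4,3) (2,3)
  BN@(4,4): attacks (3,2) (2,3)
B attacks (0,0): no

Answer: no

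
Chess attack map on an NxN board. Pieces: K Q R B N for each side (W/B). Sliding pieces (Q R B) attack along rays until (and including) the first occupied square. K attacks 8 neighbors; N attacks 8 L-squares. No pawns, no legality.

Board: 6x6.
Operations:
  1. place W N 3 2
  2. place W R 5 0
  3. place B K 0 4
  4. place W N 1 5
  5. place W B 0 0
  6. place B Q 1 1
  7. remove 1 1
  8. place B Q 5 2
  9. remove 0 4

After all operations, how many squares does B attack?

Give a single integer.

Op 1: place WN@(3,2)
Op 2: place WR@(5,0)
Op 3: place BK@(0,4)
Op 4: place WN@(1,5)
Op 5: place WB@(0,0)
Op 6: place BQ@(1,1)
Op 7: remove (1,1)
Op 8: place BQ@(5,2)
Op 9: remove (0,4)
Per-piece attacks for B:
  BQ@(5,2): attacks (5,3) (5,4) (5,5) (5,1) (5,0) (4,2) (3,2) (4,3) (3,4) (2,5) (4,1) (3,0) [ray(0,-1) blocked at (5,0); ray(-1,0) blocked at (3,2)]
Union (12 distinct): (2,5) (3,0) (3,2) (3,4) (4,1) (4,2) (4,3) (5,0) (5,1) (5,3) (5,4) (5,5)

Answer: 12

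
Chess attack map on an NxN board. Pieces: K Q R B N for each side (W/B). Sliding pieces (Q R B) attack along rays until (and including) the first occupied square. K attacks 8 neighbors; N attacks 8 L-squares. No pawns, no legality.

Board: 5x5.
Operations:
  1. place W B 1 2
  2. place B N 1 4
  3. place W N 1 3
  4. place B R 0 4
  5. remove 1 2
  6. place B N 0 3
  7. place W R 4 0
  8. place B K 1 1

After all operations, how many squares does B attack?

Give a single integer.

Answer: 13

Derivation:
Op 1: place WB@(1,2)
Op 2: place BN@(1,4)
Op 3: place WN@(1,3)
Op 4: place BR@(0,4)
Op 5: remove (1,2)
Op 6: place BN@(0,3)
Op 7: place WR@(4,0)
Op 8: place BK@(1,1)
Per-piece attacks for B:
  BN@(0,3): attacks (2,4) (1,1) (2,2)
  BR@(0,4): attacks (0,3) (1,4) [ray(0,-1) blocked at (0,3); ray(1,0) blocked at (1,4)]
  BK@(1,1): attacks (1,2) (1,0) (2,1) (0,1) (2,2) (2,0) (0,2) (0,0)
  BN@(1,4): attacks (2,2) (3,3) (0,2)
Union (13 distinct): (0,0) (0,1) (0,2) (0,3) (1,0) (1,1) (1,2) (1,4) (2,0) (2,1) (2,2) (2,4) (3,3)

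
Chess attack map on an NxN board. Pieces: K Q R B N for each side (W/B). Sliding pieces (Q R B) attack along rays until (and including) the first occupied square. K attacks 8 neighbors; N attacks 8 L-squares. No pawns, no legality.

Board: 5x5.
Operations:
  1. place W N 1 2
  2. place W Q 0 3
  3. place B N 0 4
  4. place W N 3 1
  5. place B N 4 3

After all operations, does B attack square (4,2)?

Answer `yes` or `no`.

Answer: no

Derivation:
Op 1: place WN@(1,2)
Op 2: place WQ@(0,3)
Op 3: place BN@(0,4)
Op 4: place WN@(3,1)
Op 5: place BN@(4,3)
Per-piece attacks for B:
  BN@(0,4): attacks (1,2) (2,3)
  BN@(4,3): attacks (2,4) (3,1) (2,2)
B attacks (4,2): no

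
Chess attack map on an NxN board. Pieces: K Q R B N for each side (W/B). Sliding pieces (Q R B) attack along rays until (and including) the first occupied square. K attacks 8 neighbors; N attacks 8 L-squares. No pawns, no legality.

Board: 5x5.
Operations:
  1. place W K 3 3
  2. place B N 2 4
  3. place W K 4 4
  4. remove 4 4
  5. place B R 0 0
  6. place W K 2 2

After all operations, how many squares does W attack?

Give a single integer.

Answer: 14

Derivation:
Op 1: place WK@(3,3)
Op 2: place BN@(2,4)
Op 3: place WK@(4,4)
Op 4: remove (4,4)
Op 5: place BR@(0,0)
Op 6: place WK@(2,2)
Per-piece attacks for W:
  WK@(2,2): attacks (2,3) (2,1) (3,2) (1,2) (3,3) (3,1) (1,3) (1,1)
  WK@(3,3): attacks (3,4) (3,2) (4,3) (2,3) (4,4) (4,2) (2,4) (2,2)
Union (14 distinct): (1,1) (1,2) (1,3) (2,1) (2,2) (2,3) (2,4) (3,1) (3,2) (3,3) (3,4) (4,2) (4,3) (4,4)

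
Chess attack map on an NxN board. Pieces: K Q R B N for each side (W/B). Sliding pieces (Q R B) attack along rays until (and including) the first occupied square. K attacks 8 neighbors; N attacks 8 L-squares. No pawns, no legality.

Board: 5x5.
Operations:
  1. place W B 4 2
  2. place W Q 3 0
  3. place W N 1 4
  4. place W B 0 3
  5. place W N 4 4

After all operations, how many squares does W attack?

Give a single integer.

Answer: 18

Derivation:
Op 1: place WB@(4,2)
Op 2: place WQ@(3,0)
Op 3: place WN@(1,4)
Op 4: place WB@(0,3)
Op 5: place WN@(4,4)
Per-piece attacks for W:
  WB@(0,3): attacks (1,4) (1,2) (2,1) (3,0) [ray(1,1) blocked at (1,4); ray(1,-1) blocked at (3,0)]
  WN@(1,4): attacks (2,2) (3,3) (0,2)
  WQ@(3,0): attacks (3,1) (3,2) (3,3) (3,4) (4,0) (2,0) (1,0) (0,0) (4,1) (2,1) (1,2) (0,3) [ray(-1,1) blocked at (0,3)]
  WB@(4,2): attacks (3,3) (2,4) (3,1) (2,0)
  WN@(4,4): attacks (3,2) (2,3)
Union (18 distinct): (0,0) (0,2) (0,3) (1,0) (1,2) (1,4) (2,0) (2,1) (2,2) (2,3) (2,4) (3,0) (3,1) (3,2) (3,3) (3,4) (4,0) (4,1)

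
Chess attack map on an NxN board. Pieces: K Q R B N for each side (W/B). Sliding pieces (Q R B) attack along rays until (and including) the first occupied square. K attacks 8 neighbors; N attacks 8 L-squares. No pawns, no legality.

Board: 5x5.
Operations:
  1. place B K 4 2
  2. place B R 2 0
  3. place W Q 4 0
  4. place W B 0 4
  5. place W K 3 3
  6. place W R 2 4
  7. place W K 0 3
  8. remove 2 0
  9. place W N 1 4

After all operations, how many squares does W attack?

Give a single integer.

Answer: 22

Derivation:
Op 1: place BK@(4,2)
Op 2: place BR@(2,0)
Op 3: place WQ@(4,0)
Op 4: place WB@(0,4)
Op 5: place WK@(3,3)
Op 6: place WR@(2,4)
Op 7: place WK@(0,3)
Op 8: remove (2,0)
Op 9: place WN@(1,4)
Per-piece attacks for W:
  WK@(0,3): attacks (0,4) (0,2) (1,3) (1,4) (1,2)
  WB@(0,4): attacks (1,3) (2,2) (3,1) (4,0) [ray(1,-1) blocked at (4,0)]
  WN@(1,4): attacks (2,2) (3,3) (0,2)
  WR@(2,4): attacks (2,3) (2,2) (2,1) (2,0) (3,4) (4,4) (1,4) [ray(-1,0) blocked at (1,4)]
  WK@(3,3): attacks (3,4) (3,2) (4,3) (2,3) (4,4) (4,2) (2,4) (2,2)
  WQ@(4,0): attacks (4,1) (4,2) (3,0) (2,0) (1,0) (0,0) (3,1) (2,2) (1,3) (0,4) [ray(0,1) blocked at (4,2); ray(-1,1) blocked at (0,4)]
Union (22 distinct): (0,0) (0,2) (0,4) (1,0) (1,2) (1,3) (1,4) (2,0) (2,1) (2,2) (2,3) (2,4) (3,0) (3,1) (3,2) (3,3) (3,4) (4,0) (4,1) (4,2) (4,3) (4,4)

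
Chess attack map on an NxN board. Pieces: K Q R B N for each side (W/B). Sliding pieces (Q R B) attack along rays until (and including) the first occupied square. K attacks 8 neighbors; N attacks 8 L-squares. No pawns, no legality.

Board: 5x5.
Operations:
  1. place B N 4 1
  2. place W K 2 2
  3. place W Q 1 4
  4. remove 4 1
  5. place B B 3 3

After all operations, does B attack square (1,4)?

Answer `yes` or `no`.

Op 1: place BN@(4,1)
Op 2: place WK@(2,2)
Op 3: place WQ@(1,4)
Op 4: remove (4,1)
Op 5: place BB@(3,3)
Per-piece attacks for B:
  BB@(3,3): attacks (4,4) (4,2) (2,4) (2,2) [ray(-1,-1) blocked at (2,2)]
B attacks (1,4): no

Answer: no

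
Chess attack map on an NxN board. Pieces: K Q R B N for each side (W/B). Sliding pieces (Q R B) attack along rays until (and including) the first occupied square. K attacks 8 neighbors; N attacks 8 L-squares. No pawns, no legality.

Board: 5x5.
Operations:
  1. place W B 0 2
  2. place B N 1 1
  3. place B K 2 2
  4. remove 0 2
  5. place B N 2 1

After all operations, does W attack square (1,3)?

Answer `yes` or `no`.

Answer: no

Derivation:
Op 1: place WB@(0,2)
Op 2: place BN@(1,1)
Op 3: place BK@(2,2)
Op 4: remove (0,2)
Op 5: place BN@(2,1)
Per-piece attacks for W:
W attacks (1,3): no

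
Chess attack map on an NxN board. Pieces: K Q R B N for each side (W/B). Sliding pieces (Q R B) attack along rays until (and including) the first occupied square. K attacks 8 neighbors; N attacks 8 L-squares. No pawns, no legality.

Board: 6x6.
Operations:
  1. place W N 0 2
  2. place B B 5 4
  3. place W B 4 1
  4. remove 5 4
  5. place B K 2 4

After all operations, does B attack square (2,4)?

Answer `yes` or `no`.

Answer: no

Derivation:
Op 1: place WN@(0,2)
Op 2: place BB@(5,4)
Op 3: place WB@(4,1)
Op 4: remove (5,4)
Op 5: place BK@(2,4)
Per-piece attacks for B:
  BK@(2,4): attacks (2,5) (2,3) (3,4) (1,4) (3,5) (3,3) (1,5) (1,3)
B attacks (2,4): no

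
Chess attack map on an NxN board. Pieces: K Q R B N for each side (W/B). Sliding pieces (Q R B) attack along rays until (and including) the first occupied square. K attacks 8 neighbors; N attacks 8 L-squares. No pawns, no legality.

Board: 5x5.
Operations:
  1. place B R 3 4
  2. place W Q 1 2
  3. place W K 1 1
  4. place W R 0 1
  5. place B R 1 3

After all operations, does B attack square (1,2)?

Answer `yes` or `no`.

Answer: yes

Derivation:
Op 1: place BR@(3,4)
Op 2: place WQ@(1,2)
Op 3: place WK@(1,1)
Op 4: place WR@(0,1)
Op 5: place BR@(1,3)
Per-piece attacks for B:
  BR@(1,3): attacks (1,4) (1,2) (2,3) (3,3) (4,3) (0,3) [ray(0,-1) blocked at (1,2)]
  BR@(3,4): attacks (3,3) (3,2) (3,1) (3,0) (4,4) (2,4) (1,4) (0,4)
B attacks (1,2): yes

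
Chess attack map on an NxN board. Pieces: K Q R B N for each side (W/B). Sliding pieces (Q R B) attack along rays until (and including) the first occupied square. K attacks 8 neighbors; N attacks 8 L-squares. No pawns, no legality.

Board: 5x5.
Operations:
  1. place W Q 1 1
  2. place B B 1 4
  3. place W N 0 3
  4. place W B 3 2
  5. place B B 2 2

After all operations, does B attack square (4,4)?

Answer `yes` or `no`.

Answer: yes

Derivation:
Op 1: place WQ@(1,1)
Op 2: place BB@(1,4)
Op 3: place WN@(0,3)
Op 4: place WB@(3,2)
Op 5: place BB@(2,2)
Per-piece attacks for B:
  BB@(1,4): attacks (2,3) (3,2) (0,3) [ray(1,-1) blocked at (3,2); ray(-1,-1) blocked at (0,3)]
  BB@(2,2): attacks (3,3) (4,4) (3,1) (4,0) (1,3) (0,4) (1,1) [ray(-1,-1) blocked at (1,1)]
B attacks (4,4): yes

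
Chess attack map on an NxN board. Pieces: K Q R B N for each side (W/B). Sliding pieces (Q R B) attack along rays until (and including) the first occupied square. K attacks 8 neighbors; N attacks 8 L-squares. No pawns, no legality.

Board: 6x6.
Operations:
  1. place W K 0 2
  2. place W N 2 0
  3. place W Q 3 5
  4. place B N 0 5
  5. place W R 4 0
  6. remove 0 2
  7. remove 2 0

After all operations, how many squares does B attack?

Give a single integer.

Op 1: place WK@(0,2)
Op 2: place WN@(2,0)
Op 3: place WQ@(3,5)
Op 4: place BN@(0,5)
Op 5: place WR@(4,0)
Op 6: remove (0,2)
Op 7: remove (2,0)
Per-piece attacks for B:
  BN@(0,5): attacks (1,3) (2,4)
Union (2 distinct): (1,3) (2,4)

Answer: 2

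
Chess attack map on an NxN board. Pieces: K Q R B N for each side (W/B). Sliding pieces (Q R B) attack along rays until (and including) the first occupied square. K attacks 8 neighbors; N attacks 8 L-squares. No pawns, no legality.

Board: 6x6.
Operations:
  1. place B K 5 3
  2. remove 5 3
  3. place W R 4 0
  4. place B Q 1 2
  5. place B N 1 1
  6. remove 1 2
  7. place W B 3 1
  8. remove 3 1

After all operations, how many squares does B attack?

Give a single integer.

Answer: 4

Derivation:
Op 1: place BK@(5,3)
Op 2: remove (5,3)
Op 3: place WR@(4,0)
Op 4: place BQ@(1,2)
Op 5: place BN@(1,1)
Op 6: remove (1,2)
Op 7: place WB@(3,1)
Op 8: remove (3,1)
Per-piece attacks for B:
  BN@(1,1): attacks (2,3) (3,2) (0,3) (3,0)
Union (4 distinct): (0,3) (2,3) (3,0) (3,2)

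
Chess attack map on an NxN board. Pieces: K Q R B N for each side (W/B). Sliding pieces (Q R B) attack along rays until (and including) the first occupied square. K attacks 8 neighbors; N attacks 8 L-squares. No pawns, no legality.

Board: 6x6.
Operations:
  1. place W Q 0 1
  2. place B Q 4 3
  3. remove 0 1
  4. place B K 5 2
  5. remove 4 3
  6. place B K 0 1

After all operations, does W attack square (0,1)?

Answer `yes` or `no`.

Answer: no

Derivation:
Op 1: place WQ@(0,1)
Op 2: place BQ@(4,3)
Op 3: remove (0,1)
Op 4: place BK@(5,2)
Op 5: remove (4,3)
Op 6: place BK@(0,1)
Per-piece attacks for W:
W attacks (0,1): no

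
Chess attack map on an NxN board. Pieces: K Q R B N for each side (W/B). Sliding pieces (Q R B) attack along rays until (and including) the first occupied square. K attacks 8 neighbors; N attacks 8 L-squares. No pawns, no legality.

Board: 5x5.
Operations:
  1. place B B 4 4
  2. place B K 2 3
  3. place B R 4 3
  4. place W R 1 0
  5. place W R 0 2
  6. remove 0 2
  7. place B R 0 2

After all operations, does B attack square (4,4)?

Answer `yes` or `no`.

Answer: yes

Derivation:
Op 1: place BB@(4,4)
Op 2: place BK@(2,3)
Op 3: place BR@(4,3)
Op 4: place WR@(1,0)
Op 5: place WR@(0,2)
Op 6: remove (0,2)
Op 7: place BR@(0,2)
Per-piece attacks for B:
  BR@(0,2): attacks (0,3) (0,4) (0,1) (0,0) (1,2) (2,2) (3,2) (4,2)
  BK@(2,3): attacks (2,4) (2,2) (3,3) (1,3) (3,4) (3,2) (1,4) (1,2)
  BR@(4,3): attacks (4,4) (4,2) (4,1) (4,0) (3,3) (2,3) [ray(0,1) blocked at (4,4); ray(-1,0) blocked at (2,3)]
  BB@(4,4): attacks (3,3) (2,2) (1,1) (0,0)
B attacks (4,4): yes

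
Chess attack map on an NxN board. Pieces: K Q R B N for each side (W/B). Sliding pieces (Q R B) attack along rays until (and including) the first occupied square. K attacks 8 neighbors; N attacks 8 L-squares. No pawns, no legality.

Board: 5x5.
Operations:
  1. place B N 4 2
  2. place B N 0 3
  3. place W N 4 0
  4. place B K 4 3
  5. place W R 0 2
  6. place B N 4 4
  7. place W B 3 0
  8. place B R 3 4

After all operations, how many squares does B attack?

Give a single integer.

Answer: 14

Derivation:
Op 1: place BN@(4,2)
Op 2: place BN@(0,3)
Op 3: place WN@(4,0)
Op 4: place BK@(4,3)
Op 5: place WR@(0,2)
Op 6: place BN@(4,4)
Op 7: place WB@(3,0)
Op 8: place BR@(3,4)
Per-piece attacks for B:
  BN@(0,3): attacks (2,4) (1,1) (2,2)
  BR@(3,4): attacks (3,3) (3,2) (3,1) (3,0) (4,4) (2,4) (1,4) (0,4) [ray(0,-1) blocked at (3,0); ray(1,0) blocked at (4,4)]
  BN@(4,2): attacks (3,4) (2,3) (3,0) (2,1)
  BK@(4,3): attacks (4,4) (4,2) (3,3) (3,4) (3,2)
  BN@(4,4): attacks (3,2) (2,3)
Union (14 distinct): (0,4) (1,1) (1,4) (2,1) (2,2) (2,3) (2,4) (3,0) (3,1) (3,2) (3,3) (3,4) (4,2) (4,4)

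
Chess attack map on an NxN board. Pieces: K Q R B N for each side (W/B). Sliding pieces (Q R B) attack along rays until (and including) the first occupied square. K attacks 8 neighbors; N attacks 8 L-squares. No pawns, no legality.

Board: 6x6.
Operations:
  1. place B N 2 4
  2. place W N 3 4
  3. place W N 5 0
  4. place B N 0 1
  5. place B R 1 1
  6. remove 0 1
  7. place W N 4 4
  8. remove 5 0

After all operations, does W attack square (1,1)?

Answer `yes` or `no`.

Answer: no

Derivation:
Op 1: place BN@(2,4)
Op 2: place WN@(3,4)
Op 3: place WN@(5,0)
Op 4: place BN@(0,1)
Op 5: place BR@(1,1)
Op 6: remove (0,1)
Op 7: place WN@(4,4)
Op 8: remove (5,0)
Per-piece attacks for W:
  WN@(3,4): attacks (5,5) (1,5) (4,2) (5,3) (2,2) (1,3)
  WN@(4,4): attacks (2,5) (5,2) (3,2) (2,3)
W attacks (1,1): no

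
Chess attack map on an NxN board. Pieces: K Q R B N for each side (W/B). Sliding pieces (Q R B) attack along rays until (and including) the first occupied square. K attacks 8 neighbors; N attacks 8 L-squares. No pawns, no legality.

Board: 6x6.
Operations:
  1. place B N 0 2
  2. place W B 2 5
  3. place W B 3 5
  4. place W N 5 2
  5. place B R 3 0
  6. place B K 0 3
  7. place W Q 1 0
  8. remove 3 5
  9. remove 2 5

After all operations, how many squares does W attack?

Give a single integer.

Answer: 17

Derivation:
Op 1: place BN@(0,2)
Op 2: place WB@(2,5)
Op 3: place WB@(3,5)
Op 4: place WN@(5,2)
Op 5: place BR@(3,0)
Op 6: place BK@(0,3)
Op 7: place WQ@(1,0)
Op 8: remove (3,5)
Op 9: remove (2,5)
Per-piece attacks for W:
  WQ@(1,0): attacks (1,1) (1,2) (1,3) (1,4) (1,5) (2,0) (3,0) (0,0) (2,1) (3,2) (4,3) (5,4) (0,1) [ray(1,0) blocked at (3,0)]
  WN@(5,2): attacks (4,4) (3,3) (4,0) (3,1)
Union (17 distinct): (0,0) (0,1) (1,1) (1,2) (1,3) (1,4) (1,5) (2,0) (2,1) (3,0) (3,1) (3,2) (3,3) (4,0) (4,3) (4,4) (5,4)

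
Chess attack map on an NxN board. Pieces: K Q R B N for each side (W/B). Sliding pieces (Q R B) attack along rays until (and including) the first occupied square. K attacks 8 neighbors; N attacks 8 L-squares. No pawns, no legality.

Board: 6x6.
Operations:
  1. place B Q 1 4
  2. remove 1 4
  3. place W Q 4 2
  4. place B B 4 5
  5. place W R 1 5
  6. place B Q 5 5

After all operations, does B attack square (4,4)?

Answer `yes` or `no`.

Op 1: place BQ@(1,4)
Op 2: remove (1,4)
Op 3: place WQ@(4,2)
Op 4: place BB@(4,5)
Op 5: place WR@(1,5)
Op 6: place BQ@(5,5)
Per-piece attacks for B:
  BB@(4,5): attacks (5,4) (3,4) (2,3) (1,2) (0,1)
  BQ@(5,5): attacks (5,4) (5,3) (5,2) (5,1) (5,0) (4,5) (4,4) (3,3) (2,2) (1,1) (0,0) [ray(-1,0) blocked at (4,5)]
B attacks (4,4): yes

Answer: yes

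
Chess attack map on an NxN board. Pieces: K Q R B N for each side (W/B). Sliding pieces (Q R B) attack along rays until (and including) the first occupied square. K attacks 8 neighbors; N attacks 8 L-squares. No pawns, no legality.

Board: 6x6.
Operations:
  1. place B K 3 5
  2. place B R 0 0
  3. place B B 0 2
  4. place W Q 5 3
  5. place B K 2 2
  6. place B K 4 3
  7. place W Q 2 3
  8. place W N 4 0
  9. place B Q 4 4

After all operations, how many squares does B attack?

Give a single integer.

Answer: 29

Derivation:
Op 1: place BK@(3,5)
Op 2: place BR@(0,0)
Op 3: place BB@(0,2)
Op 4: place WQ@(5,3)
Op 5: place BK@(2,2)
Op 6: place BK@(4,3)
Op 7: place WQ@(2,3)
Op 8: place WN@(4,0)
Op 9: place BQ@(4,4)
Per-piece attacks for B:
  BR@(0,0): attacks (0,1) (0,2) (1,0) (2,0) (3,0) (4,0) [ray(0,1) blocked at (0,2); ray(1,0) blocked at (4,0)]
  BB@(0,2): attacks (1,3) (2,4) (3,5) (1,1) (2,0) [ray(1,1) blocked at (3,5)]
  BK@(2,2): attacks (2,3) (2,1) (3,2) (1,2) (3,3) (3,1) (1,3) (1,1)
  BK@(3,5): attacks (3,4) (4,5) (2,5) (4,4) (2,4)
  BK@(4,3): attacks (4,4) (4,2) (5,3) (3,3) (5,4) (5,2) (3,4) (3,2)
  BQ@(4,4): attacks (4,5) (4,3) (5,4) (3,4) (2,4) (1,4) (0,4) (5,5) (5,3) (3,5) (3,3) (2,2) [ray(0,-1) blocked at (4,3); ray(1,-1) blocked at (5,3); ray(-1,1) blocked at (3,5); ray(-1,-1) blocked at (2,2)]
Union (29 distinct): (0,1) (0,2) (0,4) (1,0) (1,1) (1,2) (1,3) (1,4) (2,0) (2,1) (2,2) (2,3) (2,4) (2,5) (3,0) (3,1) (3,2) (3,3) (3,4) (3,5) (4,0) (4,2) (4,3) (4,4) (4,5) (5,2) (5,3) (5,4) (5,5)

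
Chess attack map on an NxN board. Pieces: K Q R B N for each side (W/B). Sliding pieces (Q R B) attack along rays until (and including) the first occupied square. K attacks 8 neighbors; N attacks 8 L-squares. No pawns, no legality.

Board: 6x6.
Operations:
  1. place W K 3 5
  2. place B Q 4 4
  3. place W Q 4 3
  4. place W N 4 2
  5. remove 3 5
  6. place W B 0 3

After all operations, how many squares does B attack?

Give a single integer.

Answer: 14

Derivation:
Op 1: place WK@(3,5)
Op 2: place BQ@(4,4)
Op 3: place WQ@(4,3)
Op 4: place WN@(4,2)
Op 5: remove (3,5)
Op 6: place WB@(0,3)
Per-piece attacks for B:
  BQ@(4,4): attacks (4,5) (4,3) (5,4) (3,4) (2,4) (1,4) (0,4) (5,5) (5,3) (3,5) (3,3) (2,2) (1,1) (0,0) [ray(0,-1) blocked at (4,3)]
Union (14 distinct): (0,0) (0,4) (1,1) (1,4) (2,2) (2,4) (3,3) (3,4) (3,5) (4,3) (4,5) (5,3) (5,4) (5,5)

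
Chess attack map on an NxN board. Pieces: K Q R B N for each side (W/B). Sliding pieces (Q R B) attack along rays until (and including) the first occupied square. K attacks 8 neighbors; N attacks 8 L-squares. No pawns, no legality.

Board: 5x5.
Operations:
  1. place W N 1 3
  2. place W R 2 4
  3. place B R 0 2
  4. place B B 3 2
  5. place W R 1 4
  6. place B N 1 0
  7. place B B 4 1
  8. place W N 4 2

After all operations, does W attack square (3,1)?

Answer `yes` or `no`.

Op 1: place WN@(1,3)
Op 2: place WR@(2,4)
Op 3: place BR@(0,2)
Op 4: place BB@(3,2)
Op 5: place WR@(1,4)
Op 6: place BN@(1,0)
Op 7: place BB@(4,1)
Op 8: place WN@(4,2)
Per-piece attacks for W:
  WN@(1,3): attacks (3,4) (2,1) (3,2) (0,1)
  WR@(1,4): attacks (1,3) (2,4) (0,4) [ray(0,-1) blocked at (1,3); ray(1,0) blocked at (2,4)]
  WR@(2,4): attacks (2,3) (2,2) (2,1) (2,0) (3,4) (4,4) (1,4) [ray(-1,0) blocked at (1,4)]
  WN@(4,2): attacks (3,4) (2,3) (3,0) (2,1)
W attacks (3,1): no

Answer: no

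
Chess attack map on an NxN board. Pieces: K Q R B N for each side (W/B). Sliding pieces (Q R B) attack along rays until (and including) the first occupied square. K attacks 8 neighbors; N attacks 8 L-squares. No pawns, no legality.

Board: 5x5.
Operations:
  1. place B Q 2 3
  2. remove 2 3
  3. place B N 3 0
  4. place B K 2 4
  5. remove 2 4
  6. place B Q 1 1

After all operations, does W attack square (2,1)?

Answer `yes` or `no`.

Op 1: place BQ@(2,3)
Op 2: remove (2,3)
Op 3: place BN@(3,0)
Op 4: place BK@(2,4)
Op 5: remove (2,4)
Op 6: place BQ@(1,1)
Per-piece attacks for W:
W attacks (2,1): no

Answer: no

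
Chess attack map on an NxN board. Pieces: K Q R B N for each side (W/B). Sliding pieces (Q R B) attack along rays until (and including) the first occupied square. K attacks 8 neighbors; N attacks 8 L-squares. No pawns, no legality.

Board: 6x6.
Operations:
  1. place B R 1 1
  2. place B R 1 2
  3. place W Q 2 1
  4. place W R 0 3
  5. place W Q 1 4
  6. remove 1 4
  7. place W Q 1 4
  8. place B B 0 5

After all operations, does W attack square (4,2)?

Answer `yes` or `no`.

Answer: no

Derivation:
Op 1: place BR@(1,1)
Op 2: place BR@(1,2)
Op 3: place WQ@(2,1)
Op 4: place WR@(0,3)
Op 5: place WQ@(1,4)
Op 6: remove (1,4)
Op 7: place WQ@(1,4)
Op 8: place BB@(0,5)
Per-piece attacks for W:
  WR@(0,3): attacks (0,4) (0,5) (0,2) (0,1) (0,0) (1,3) (2,3) (3,3) (4,3) (5,3) [ray(0,1) blocked at (0,5)]
  WQ@(1,4): attacks (1,5) (1,3) (1,2) (2,4) (3,4) (4,4) (5,4) (0,4) (2,5) (2,3) (3,2) (4,1) (5,0) (0,5) (0,3) [ray(0,-1) blocked at (1,2); ray(-1,1) blocked at (0,5); ray(-1,-1) blocked at (0,3)]
  WQ@(2,1): attacks (2,2) (2,3) (2,4) (2,5) (2,0) (3,1) (4,1) (5,1) (1,1) (3,2) (4,3) (5,4) (3,0) (1,2) (1,0) [ray(-1,0) blocked at (1,1); ray(-1,1) blocked at (1,2)]
W attacks (4,2): no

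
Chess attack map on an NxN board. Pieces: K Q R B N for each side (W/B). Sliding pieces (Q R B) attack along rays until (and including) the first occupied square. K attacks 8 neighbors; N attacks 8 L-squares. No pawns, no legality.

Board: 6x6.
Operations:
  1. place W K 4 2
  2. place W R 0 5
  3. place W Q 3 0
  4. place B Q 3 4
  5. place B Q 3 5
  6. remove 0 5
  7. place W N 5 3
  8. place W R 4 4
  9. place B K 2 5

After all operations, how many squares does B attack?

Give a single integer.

Op 1: place WK@(4,2)
Op 2: place WR@(0,5)
Op 3: place WQ@(3,0)
Op 4: place BQ@(3,4)
Op 5: place BQ@(3,5)
Op 6: remove (0,5)
Op 7: place WN@(5,3)
Op 8: place WR@(4,4)
Op 9: place BK@(2,5)
Per-piece attacks for B:
  BK@(2,5): attacks (2,4) (3,5) (1,5) (3,4) (1,4)
  BQ@(3,4): attacks (3,5) (3,3) (3,2) (3,1) (3,0) (4,4) (2,4) (1,4) (0,4) (4,5) (4,3) (5,2) (2,5) (2,3) (1,2) (0,1) [ray(0,1) blocked at (3,5); ray(0,-1) blocked at (3,0); ray(1,0) blocked at (4,4); ray(-1,1) blocked at (2,5)]
  BQ@(3,5): attacks (3,4) (4,5) (5,5) (2,5) (4,4) (2,4) (1,3) (0,2) [ray(0,-1) blocked at (3,4); ray(-1,0) blocked at (2,5); ray(1,-1) blocked at (4,4)]
Union (21 distinct): (0,1) (0,2) (0,4) (1,2) (1,3) (1,4) (1,5) (2,3) (2,4) (2,5) (3,0) (3,1) (3,2) (3,3) (3,4) (3,5) (4,3) (4,4) (4,5) (5,2) (5,5)

Answer: 21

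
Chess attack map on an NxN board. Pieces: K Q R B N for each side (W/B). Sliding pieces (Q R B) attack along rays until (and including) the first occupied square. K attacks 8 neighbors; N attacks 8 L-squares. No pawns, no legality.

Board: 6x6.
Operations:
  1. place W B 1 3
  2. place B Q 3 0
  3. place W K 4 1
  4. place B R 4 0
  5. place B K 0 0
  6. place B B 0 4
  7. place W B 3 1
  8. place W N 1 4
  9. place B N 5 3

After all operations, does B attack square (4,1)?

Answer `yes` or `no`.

Answer: yes

Derivation:
Op 1: place WB@(1,3)
Op 2: place BQ@(3,0)
Op 3: place WK@(4,1)
Op 4: place BR@(4,0)
Op 5: place BK@(0,0)
Op 6: place BB@(0,4)
Op 7: place WB@(3,1)
Op 8: place WN@(1,4)
Op 9: place BN@(5,3)
Per-piece attacks for B:
  BK@(0,0): attacks (0,1) (1,0) (1,1)
  BB@(0,4): attacks (1,5) (1,3) [ray(1,-1) blocked at (1,3)]
  BQ@(3,0): attacks (3,1) (4,0) (2,0) (1,0) (0,0) (4,1) (2,1) (1,2) (0,3) [ray(0,1) blocked at (3,1); ray(1,0) blocked at (4,0); ray(-1,0) blocked at (0,0); ray(1,1) blocked at (4,1)]
  BR@(4,0): attacks (4,1) (5,0) (3,0) [ray(0,1) blocked at (4,1); ray(-1,0) blocked at (3,0)]
  BN@(5,3): attacks (4,5) (3,4) (4,1) (3,2)
B attacks (4,1): yes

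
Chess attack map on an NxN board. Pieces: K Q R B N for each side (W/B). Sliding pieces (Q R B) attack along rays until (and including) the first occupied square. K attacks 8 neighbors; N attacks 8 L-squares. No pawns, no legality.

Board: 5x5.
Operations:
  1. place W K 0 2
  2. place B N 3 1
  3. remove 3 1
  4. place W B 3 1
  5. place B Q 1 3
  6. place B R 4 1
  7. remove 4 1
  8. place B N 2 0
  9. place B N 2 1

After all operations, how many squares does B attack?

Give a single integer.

Answer: 20

Derivation:
Op 1: place WK@(0,2)
Op 2: place BN@(3,1)
Op 3: remove (3,1)
Op 4: place WB@(3,1)
Op 5: place BQ@(1,3)
Op 6: place BR@(4,1)
Op 7: remove (4,1)
Op 8: place BN@(2,0)
Op 9: place BN@(2,1)
Per-piece attacks for B:
  BQ@(1,3): attacks (1,4) (1,2) (1,1) (1,0) (2,3) (3,3) (4,3) (0,3) (2,4) (2,2) (3,1) (0,4) (0,2) [ray(1,-1) blocked at (3,1); ray(-1,-1) blocked at (0,2)]
  BN@(2,0): attacks (3,2) (4,1) (1,2) (0,1)
  BN@(2,1): attacks (3,3) (4,2) (1,3) (0,2) (4,0) (0,0)
Union (20 distinct): (0,0) (0,1) (0,2) (0,3) (0,4) (1,0) (1,1) (1,2) (1,3) (1,4) (2,2) (2,3) (2,4) (3,1) (3,2) (3,3) (4,0) (4,1) (4,2) (4,3)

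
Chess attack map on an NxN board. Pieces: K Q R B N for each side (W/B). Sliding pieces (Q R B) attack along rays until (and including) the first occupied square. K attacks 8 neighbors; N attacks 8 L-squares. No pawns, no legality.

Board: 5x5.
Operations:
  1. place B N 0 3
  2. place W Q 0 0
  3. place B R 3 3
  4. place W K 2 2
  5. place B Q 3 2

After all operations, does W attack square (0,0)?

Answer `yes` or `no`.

Answer: no

Derivation:
Op 1: place BN@(0,3)
Op 2: place WQ@(0,0)
Op 3: place BR@(3,3)
Op 4: place WK@(2,2)
Op 5: place BQ@(3,2)
Per-piece attacks for W:
  WQ@(0,0): attacks (0,1) (0,2) (0,3) (1,0) (2,0) (3,0) (4,0) (1,1) (2,2) [ray(0,1) blocked at (0,3); ray(1,1) blocked at (2,2)]
  WK@(2,2): attacks (2,3) (2,1) (3,2) (1,2) (3,3) (3,1) (1,3) (1,1)
W attacks (0,0): no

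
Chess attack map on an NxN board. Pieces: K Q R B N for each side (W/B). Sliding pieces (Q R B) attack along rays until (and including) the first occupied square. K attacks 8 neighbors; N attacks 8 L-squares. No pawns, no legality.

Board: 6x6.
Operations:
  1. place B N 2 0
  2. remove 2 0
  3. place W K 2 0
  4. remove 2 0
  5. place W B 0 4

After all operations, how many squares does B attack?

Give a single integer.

Answer: 0

Derivation:
Op 1: place BN@(2,0)
Op 2: remove (2,0)
Op 3: place WK@(2,0)
Op 4: remove (2,0)
Op 5: place WB@(0,4)
Per-piece attacks for B:
Union (0 distinct): (none)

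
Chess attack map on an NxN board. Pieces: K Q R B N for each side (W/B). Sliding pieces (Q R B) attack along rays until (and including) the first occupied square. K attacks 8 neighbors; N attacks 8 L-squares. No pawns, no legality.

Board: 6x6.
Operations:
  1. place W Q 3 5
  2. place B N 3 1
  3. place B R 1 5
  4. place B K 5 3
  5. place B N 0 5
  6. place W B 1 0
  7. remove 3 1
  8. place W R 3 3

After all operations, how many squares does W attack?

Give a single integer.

Op 1: place WQ@(3,5)
Op 2: place BN@(3,1)
Op 3: place BR@(1,5)
Op 4: place BK@(5,3)
Op 5: place BN@(0,5)
Op 6: place WB@(1,0)
Op 7: remove (3,1)
Op 8: place WR@(3,3)
Per-piece attacks for W:
  WB@(1,0): attacks (2,1) (3,2) (4,3) (5,4) (0,1)
  WR@(3,3): attacks (3,4) (3,5) (3,2) (3,1) (3,0) (4,3) (5,3) (2,3) (1,3) (0,3) [ray(0,1) blocked at (3,5); ray(1,0) blocked at (5,3)]
  WQ@(3,5): attacks (3,4) (3,3) (4,5) (5,5) (2,5) (1,5) (4,4) (5,3) (2,4) (1,3) (0,2) [ray(0,-1) blocked at (3,3); ray(-1,0) blocked at (1,5); ray(1,-1) blocked at (5,3)]
Union (21 distinct): (0,1) (0,2) (0,3) (1,3) (1,5) (2,1) (2,3) (2,4) (2,5) (3,0) (3,1) (3,2) (3,3) (3,4) (3,5) (4,3) (4,4) (4,5) (5,3) (5,4) (5,5)

Answer: 21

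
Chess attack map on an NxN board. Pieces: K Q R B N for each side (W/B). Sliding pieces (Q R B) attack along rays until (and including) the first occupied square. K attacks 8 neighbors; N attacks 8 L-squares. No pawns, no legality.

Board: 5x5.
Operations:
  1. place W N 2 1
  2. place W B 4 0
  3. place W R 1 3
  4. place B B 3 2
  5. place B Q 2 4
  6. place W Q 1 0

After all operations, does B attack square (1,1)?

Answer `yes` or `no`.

Op 1: place WN@(2,1)
Op 2: place WB@(4,0)
Op 3: place WR@(1,3)
Op 4: place BB@(3,2)
Op 5: place BQ@(2,4)
Op 6: place WQ@(1,0)
Per-piece attacks for B:
  BQ@(2,4): attacks (2,3) (2,2) (2,1) (3,4) (4,4) (1,4) (0,4) (3,3) (4,2) (1,3) [ray(0,-1) blocked at (2,1); ray(-1,-1) blocked at (1,3)]
  BB@(3,2): attacks (4,3) (4,1) (2,3) (1,4) (2,1) [ray(-1,-1) blocked at (2,1)]
B attacks (1,1): no

Answer: no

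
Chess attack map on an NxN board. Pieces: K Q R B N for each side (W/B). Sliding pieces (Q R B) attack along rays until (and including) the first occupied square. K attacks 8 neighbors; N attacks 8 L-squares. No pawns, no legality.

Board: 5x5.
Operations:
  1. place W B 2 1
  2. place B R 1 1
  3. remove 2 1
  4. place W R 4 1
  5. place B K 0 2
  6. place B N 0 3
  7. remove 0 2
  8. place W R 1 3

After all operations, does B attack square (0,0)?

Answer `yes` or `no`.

Op 1: place WB@(2,1)
Op 2: place BR@(1,1)
Op 3: remove (2,1)
Op 4: place WR@(4,1)
Op 5: place BK@(0,2)
Op 6: place BN@(0,3)
Op 7: remove (0,2)
Op 8: place WR@(1,3)
Per-piece attacks for B:
  BN@(0,3): attacks (2,4) (1,1) (2,2)
  BR@(1,1): attacks (1,2) (1,3) (1,0) (2,1) (3,1) (4,1) (0,1) [ray(0,1) blocked at (1,3); ray(1,0) blocked at (4,1)]
B attacks (0,0): no

Answer: no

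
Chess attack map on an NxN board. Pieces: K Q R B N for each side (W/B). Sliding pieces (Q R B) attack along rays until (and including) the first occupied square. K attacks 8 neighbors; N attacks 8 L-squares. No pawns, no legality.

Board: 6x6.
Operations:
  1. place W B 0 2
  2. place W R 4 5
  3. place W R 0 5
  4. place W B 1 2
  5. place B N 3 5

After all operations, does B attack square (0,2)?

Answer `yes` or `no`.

Answer: no

Derivation:
Op 1: place WB@(0,2)
Op 2: place WR@(4,5)
Op 3: place WR@(0,5)
Op 4: place WB@(1,2)
Op 5: place BN@(3,5)
Per-piece attacks for B:
  BN@(3,5): attacks (4,3) (5,4) (2,3) (1,4)
B attacks (0,2): no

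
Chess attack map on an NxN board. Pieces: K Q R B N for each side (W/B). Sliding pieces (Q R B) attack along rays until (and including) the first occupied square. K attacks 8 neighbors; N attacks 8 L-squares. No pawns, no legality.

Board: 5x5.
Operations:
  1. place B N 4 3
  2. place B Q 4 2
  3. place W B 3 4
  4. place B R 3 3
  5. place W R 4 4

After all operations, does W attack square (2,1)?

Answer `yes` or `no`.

Answer: no

Derivation:
Op 1: place BN@(4,3)
Op 2: place BQ@(4,2)
Op 3: place WB@(3,4)
Op 4: place BR@(3,3)
Op 5: place WR@(4,4)
Per-piece attacks for W:
  WB@(3,4): attacks (4,3) (2,3) (1,2) (0,1) [ray(1,-1) blocked at (4,3)]
  WR@(4,4): attacks (4,3) (3,4) [ray(0,-1) blocked at (4,3); ray(-1,0) blocked at (3,4)]
W attacks (2,1): no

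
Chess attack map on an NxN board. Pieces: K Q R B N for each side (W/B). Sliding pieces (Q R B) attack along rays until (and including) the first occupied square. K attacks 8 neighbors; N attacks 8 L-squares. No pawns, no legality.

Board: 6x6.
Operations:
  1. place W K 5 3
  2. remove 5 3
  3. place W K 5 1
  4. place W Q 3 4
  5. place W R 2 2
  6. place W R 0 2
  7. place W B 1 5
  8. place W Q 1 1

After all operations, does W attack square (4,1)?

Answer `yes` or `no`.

Answer: yes

Derivation:
Op 1: place WK@(5,3)
Op 2: remove (5,3)
Op 3: place WK@(5,1)
Op 4: place WQ@(3,4)
Op 5: place WR@(2,2)
Op 6: place WR@(0,2)
Op 7: place WB@(1,5)
Op 8: place WQ@(1,1)
Per-piece attacks for W:
  WR@(0,2): attacks (0,3) (0,4) (0,5) (0,1) (0,0) (1,2) (2,2) [ray(1,0) blocked at (2,2)]
  WQ@(1,1): attacks (1,2) (1,3) (1,4) (1,5) (1,0) (2,1) (3,1) (4,1) (5,1) (0,1) (2,2) (2,0) (0,2) (0,0) [ray(0,1) blocked at (1,5); ray(1,0) blocked at (5,1); ray(1,1) blocked at (2,2); ray(-1,1) blocked at (0,2)]
  WB@(1,5): attacks (2,4) (3,3) (4,2) (5,1) (0,4) [ray(1,-1) blocked at (5,1)]
  WR@(2,2): attacks (2,3) (2,4) (2,5) (2,1) (2,0) (3,2) (4,2) (5,2) (1,2) (0,2) [ray(-1,0) blocked at (0,2)]
  WQ@(3,4): attacks (3,5) (3,3) (3,2) (3,1) (3,0) (4,4) (5,4) (2,4) (1,4) (0,4) (4,5) (4,3) (5,2) (2,5) (2,3) (1,2) (0,1)
  WK@(5,1): attacks (5,2) (5,0) (4,1) (4,2) (4,0)
W attacks (4,1): yes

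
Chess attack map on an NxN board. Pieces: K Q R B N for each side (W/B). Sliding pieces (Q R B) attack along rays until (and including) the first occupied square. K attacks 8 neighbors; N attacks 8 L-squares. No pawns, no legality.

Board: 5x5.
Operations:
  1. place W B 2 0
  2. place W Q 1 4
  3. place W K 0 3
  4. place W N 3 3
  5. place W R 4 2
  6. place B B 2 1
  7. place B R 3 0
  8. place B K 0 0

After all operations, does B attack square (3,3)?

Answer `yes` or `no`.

Answer: yes

Derivation:
Op 1: place WB@(2,0)
Op 2: place WQ@(1,4)
Op 3: place WK@(0,3)
Op 4: place WN@(3,3)
Op 5: place WR@(4,2)
Op 6: place BB@(2,1)
Op 7: place BR@(3,0)
Op 8: place BK@(0,0)
Per-piece attacks for B:
  BK@(0,0): attacks (0,1) (1,0) (1,1)
  BB@(2,1): attacks (3,2) (4,3) (3,0) (1,2) (0,3) (1,0) [ray(1,-1) blocked at (3,0); ray(-1,1) blocked at (0,3)]
  BR@(3,0): attacks (3,1) (3,2) (3,3) (4,0) (2,0) [ray(0,1) blocked at (3,3); ray(-1,0) blocked at (2,0)]
B attacks (3,3): yes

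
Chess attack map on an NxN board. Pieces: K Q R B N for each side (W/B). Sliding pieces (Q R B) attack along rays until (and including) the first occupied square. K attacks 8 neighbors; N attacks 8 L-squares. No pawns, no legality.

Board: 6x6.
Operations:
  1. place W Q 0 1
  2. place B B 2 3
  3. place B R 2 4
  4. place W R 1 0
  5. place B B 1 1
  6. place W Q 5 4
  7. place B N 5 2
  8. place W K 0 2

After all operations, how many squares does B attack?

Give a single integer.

Op 1: place WQ@(0,1)
Op 2: place BB@(2,3)
Op 3: place BR@(2,4)
Op 4: place WR@(1,0)
Op 5: place BB@(1,1)
Op 6: place WQ@(5,4)
Op 7: place BN@(5,2)
Op 8: place WK@(0,2)
Per-piece attacks for B:
  BB@(1,1): attacks (2,2) (3,3) (4,4) (5,5) (2,0) (0,2) (0,0) [ray(-1,1) blocked at (0,2)]
  BB@(2,3): attacks (3,4) (4,5) (3,2) (4,1) (5,0) (1,4) (0,5) (1,2) (0,1) [ray(-1,-1) blocked at (0,1)]
  BR@(2,4): attacks (2,5) (2,3) (3,4) (4,4) (5,4) (1,4) (0,4) [ray(0,-1) blocked at (2,3); ray(1,0) blocked at (5,4)]
  BN@(5,2): attacks (4,4) (3,3) (4,0) (3,1)
Union (22 distinct): (0,0) (0,1) (0,2) (0,4) (0,5) (1,2) (1,4) (2,0) (2,2) (2,3) (2,5) (3,1) (3,2) (3,3) (3,4) (4,0) (4,1) (4,4) (4,5) (5,0) (5,4) (5,5)

Answer: 22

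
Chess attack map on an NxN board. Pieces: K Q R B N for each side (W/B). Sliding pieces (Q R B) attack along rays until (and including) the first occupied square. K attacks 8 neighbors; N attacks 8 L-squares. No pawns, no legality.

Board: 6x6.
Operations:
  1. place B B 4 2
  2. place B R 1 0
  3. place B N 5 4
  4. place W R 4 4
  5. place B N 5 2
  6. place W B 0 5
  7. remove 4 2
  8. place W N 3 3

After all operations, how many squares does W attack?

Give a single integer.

Answer: 17

Derivation:
Op 1: place BB@(4,2)
Op 2: place BR@(1,0)
Op 3: place BN@(5,4)
Op 4: place WR@(4,4)
Op 5: place BN@(5,2)
Op 6: place WB@(0,5)
Op 7: remove (4,2)
Op 8: place WN@(3,3)
Per-piece attacks for W:
  WB@(0,5): attacks (1,4) (2,3) (3,2) (4,1) (5,0)
  WN@(3,3): attacks (4,5) (5,4) (2,5) (1,4) (4,1) (5,2) (2,1) (1,2)
  WR@(4,4): attacks (4,5) (4,3) (4,2) (4,1) (4,0) (5,4) (3,4) (2,4) (1,4) (0,4) [ray(1,0) blocked at (5,4)]
Union (17 distinct): (0,4) (1,2) (1,4) (2,1) (2,3) (2,4) (2,5) (3,2) (3,4) (4,0) (4,1) (4,2) (4,3) (4,5) (5,0) (5,2) (5,4)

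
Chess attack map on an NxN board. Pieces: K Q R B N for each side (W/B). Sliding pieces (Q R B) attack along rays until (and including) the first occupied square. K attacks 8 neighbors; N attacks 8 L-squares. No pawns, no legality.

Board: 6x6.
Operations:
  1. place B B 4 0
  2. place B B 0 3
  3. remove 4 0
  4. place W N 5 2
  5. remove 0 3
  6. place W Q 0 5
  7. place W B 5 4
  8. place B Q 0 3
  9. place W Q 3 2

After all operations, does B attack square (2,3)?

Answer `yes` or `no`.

Answer: yes

Derivation:
Op 1: place BB@(4,0)
Op 2: place BB@(0,3)
Op 3: remove (4,0)
Op 4: place WN@(5,2)
Op 5: remove (0,3)
Op 6: place WQ@(0,5)
Op 7: place WB@(5,4)
Op 8: place BQ@(0,3)
Op 9: place WQ@(3,2)
Per-piece attacks for B:
  BQ@(0,3): attacks (0,4) (0,5) (0,2) (0,1) (0,0) (1,3) (2,3) (3,3) (4,3) (5,3) (1,4) (2,5) (1,2) (2,1) (3,0) [ray(0,1) blocked at (0,5)]
B attacks (2,3): yes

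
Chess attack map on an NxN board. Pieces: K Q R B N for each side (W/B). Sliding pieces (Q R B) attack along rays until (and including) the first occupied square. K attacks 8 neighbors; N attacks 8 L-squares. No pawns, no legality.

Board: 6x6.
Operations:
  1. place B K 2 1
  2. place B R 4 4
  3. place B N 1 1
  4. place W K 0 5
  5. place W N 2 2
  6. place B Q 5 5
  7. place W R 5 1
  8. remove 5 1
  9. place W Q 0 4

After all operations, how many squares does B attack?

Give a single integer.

Op 1: place BK@(2,1)
Op 2: place BR@(4,4)
Op 3: place BN@(1,1)
Op 4: place WK@(0,5)
Op 5: place WN@(2,2)
Op 6: place BQ@(5,5)
Op 7: place WR@(5,1)
Op 8: remove (5,1)
Op 9: place WQ@(0,4)
Per-piece attacks for B:
  BN@(1,1): attacks (2,3) (3,2) (0,3) (3,0)
  BK@(2,1): attacks (2,2) (2,0) (3,1) (1,1) (3,2) (3,0) (1,2) (1,0)
  BR@(4,4): attacks (4,5) (4,3) (4,2) (4,1) (4,0) (5,4) (3,4) (2,4) (1,4) (0,4) [ray(-1,0) blocked at (0,4)]
  BQ@(5,5): attacks (5,4) (5,3) (5,2) (5,1) (5,0) (4,5) (3,5) (2,5) (1,5) (0,5) (4,4) [ray(-1,0) blocked at (0,5); ray(-1,-1) blocked at (4,4)]
Union (29 distinct): (0,3) (0,4) (0,5) (1,0) (1,1) (1,2) (1,4) (1,5) (2,0) (2,2) (2,3) (2,4) (2,5) (3,0) (3,1) (3,2) (3,4) (3,5) (4,0) (4,1) (4,2) (4,3) (4,4) (4,5) (5,0) (5,1) (5,2) (5,3) (5,4)

Answer: 29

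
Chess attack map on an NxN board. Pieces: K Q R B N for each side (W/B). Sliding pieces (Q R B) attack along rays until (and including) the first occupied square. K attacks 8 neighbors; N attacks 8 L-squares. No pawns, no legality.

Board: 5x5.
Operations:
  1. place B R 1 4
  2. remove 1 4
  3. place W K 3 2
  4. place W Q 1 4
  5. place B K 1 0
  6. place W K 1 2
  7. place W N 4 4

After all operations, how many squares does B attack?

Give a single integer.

Answer: 5

Derivation:
Op 1: place BR@(1,4)
Op 2: remove (1,4)
Op 3: place WK@(3,2)
Op 4: place WQ@(1,4)
Op 5: place BK@(1,0)
Op 6: place WK@(1,2)
Op 7: place WN@(4,4)
Per-piece attacks for B:
  BK@(1,0): attacks (1,1) (2,0) (0,0) (2,1) (0,1)
Union (5 distinct): (0,0) (0,1) (1,1) (2,0) (2,1)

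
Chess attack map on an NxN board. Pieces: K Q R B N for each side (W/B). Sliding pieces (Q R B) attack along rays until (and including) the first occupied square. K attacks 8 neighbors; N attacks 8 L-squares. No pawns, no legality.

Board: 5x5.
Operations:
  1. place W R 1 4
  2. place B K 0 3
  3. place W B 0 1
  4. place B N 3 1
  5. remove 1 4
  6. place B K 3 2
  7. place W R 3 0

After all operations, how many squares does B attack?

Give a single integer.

Answer: 14

Derivation:
Op 1: place WR@(1,4)
Op 2: place BK@(0,3)
Op 3: place WB@(0,1)
Op 4: place BN@(3,1)
Op 5: remove (1,4)
Op 6: place BK@(3,2)
Op 7: place WR@(3,0)
Per-piece attacks for B:
  BK@(0,3): attacks (0,4) (0,2) (1,3) (1,4) (1,2)
  BN@(3,1): attacks (4,3) (2,3) (1,2) (1,0)
  BK@(3,2): attacks (3,3) (3,1) (4,2) (2,2) (4,3) (4,1) (2,3) (2,1)
Union (14 distinct): (0,2) (0,4) (1,0) (1,2) (1,3) (1,4) (2,1) (2,2) (2,3) (3,1) (3,3) (4,1) (4,2) (4,3)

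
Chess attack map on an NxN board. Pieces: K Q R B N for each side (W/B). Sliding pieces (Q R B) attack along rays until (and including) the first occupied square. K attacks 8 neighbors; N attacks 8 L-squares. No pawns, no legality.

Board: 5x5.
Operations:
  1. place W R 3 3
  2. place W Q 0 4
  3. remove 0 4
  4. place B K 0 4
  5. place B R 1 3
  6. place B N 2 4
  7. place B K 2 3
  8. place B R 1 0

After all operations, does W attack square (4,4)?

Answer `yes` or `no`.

Op 1: place WR@(3,3)
Op 2: place WQ@(0,4)
Op 3: remove (0,4)
Op 4: place BK@(0,4)
Op 5: place BR@(1,3)
Op 6: place BN@(2,4)
Op 7: place BK@(2,3)
Op 8: place BR@(1,0)
Per-piece attacks for W:
  WR@(3,3): attacks (3,4) (3,2) (3,1) (3,0) (4,3) (2,3) [ray(-1,0) blocked at (2,3)]
W attacks (4,4): no

Answer: no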